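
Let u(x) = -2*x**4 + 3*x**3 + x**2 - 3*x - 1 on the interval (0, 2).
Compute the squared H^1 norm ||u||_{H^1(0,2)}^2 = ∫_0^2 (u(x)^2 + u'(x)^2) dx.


||u||_{H^1}^2 = 54496/315

The H^1 norm (squared) on an interval (0, L) is
  ||u||_{H^1}^2 = ∫_0^L u(x)^2 dx + ∫_0^L u'(x)^2 dx.
Compute u'(x) = -8*x**3 + 9*x**2 + 2*x - 3.
Then u(x)^2 = 4*x**8 - 12*x**7 + 5*x**6 + 18*x**5 - 13*x**4 - 12*x**3 + 7*x**2 + 6*x + 1 and u'(x)^2 = 64*x**6 - 144*x**5 + 49*x**4 + 84*x**3 - 50*x**2 - 12*x + 9.
Integrate each monomial from 0 to 2 using ∫_0^2 c·x^n dx = c·2^(n+1)/(n+1):
  ∫_0^2 u(x)^2 dx = ∫_0^2 (4*x^8 - 12*x^7 + 5*x^6 + 18*x^5 - 13*x^4 - 12*x^3 + 7*x^2 + 6*x + 1) dx. Term by term:
    ∫_0^2 4*x^8 dx = 2048/9;  ∫_0^2 -12*x^7 dx = -384;  ∫_0^2 5*x^6 dx = 640/7;
    ∫_0^2 18*x^5 dx = 192;  ∫_0^2 -13*x^4 dx = -416/5;  ∫_0^2 -12*x^3 dx = -48;
    ∫_0^2 7*x^2 dx = 56/3;  ∫_0^2 6*x dx = 12;  ∫_0^2 1 dx = 2.
  Sum: 2048/9 − 384 + 640/7 + 192 − 416/5 − 48 + 56/3 + 12 + 2 = 8962/315.
  ∫_0^2 u'(x)^2 dx = ∫_0^2 (64*x^6 - 144*x^5 + 49*x^4 + 84*x^3 - 50*x^2 - 12*x + 9) dx. Term by term:
    ∫_0^2 64*x^6 dx = 8192/7;  ∫_0^2 -144*x^5 dx = -1536;  ∫_0^2 49*x^4 dx = 1568/5;
    ∫_0^2 84*x^3 dx = 336;  ∫_0^2 -50*x^2 dx = -400/3;  ∫_0^2 -12*x dx = -24;
    ∫_0^2 9 dx = 18.
  Sum: 8192/7 − 1536 + 1568/5 + 336 − 400/3 − 24 + 18 = 15178/105.
Adding: ||u||_{H^1}^2 = 8962/315 + 15178/105 = 54496/315.


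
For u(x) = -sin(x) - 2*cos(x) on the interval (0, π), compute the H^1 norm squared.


||u||_{H^1(0,π)}^2 = 5*π

u'(x) = 2*sin(x) - cos(x).
Expand u² and (u')² and integrate term by term on (0, π), using: for integers n ≥ 1, ∫_0^π sin²(nx) dx = ∫_0^π cos²(nx) dx = π/2; for n ≠ n', ∫_0^π sin(nx)sin(n'x) dx = ∫_0^π cos(nx)cos(n'x) dx = 0; and by product-to-sum, ∫_0^π sin(nx)cos(n'x) dx = ½∫_0^π [sin((n+n')x) + sin((n−n')x)] dx, which is 0 when n+n' is even and 2n/(n²−n'²) when n+n' is odd (it need not vanish on (0, π)).
  u² squared terms: (-1)²·∫sin(x)² dx = 1·π/2 = π/2;  (-2)²·∫cos(x)² dx = 4·π/2 = 2*π.
  u² cross terms: 2·(-1)·(-2)·∫sin(x)·cos(x) dx = 4·(0) = 0.
  So ∫_0^π u² dx = π/2 + 2*π + 0 = 5*π/2.
  (u')² squared terms: (-1)²·∫cos(x)² dx = 1·π/2 = π/2;  (2)²·∫sin(x)² dx = 4·π/2 = 2*π.
  (u')² cross terms: 2·(-1)·(2)·∫cos(x)·sin(x) dx = -4·(0) = 0.
  So ∫_0^π (u')² dx = π/2 + 2*π + 0 = 5*π/2.
||u||_{H^1}^2 = (5*π/2) + (5*π/2) = 5*π.


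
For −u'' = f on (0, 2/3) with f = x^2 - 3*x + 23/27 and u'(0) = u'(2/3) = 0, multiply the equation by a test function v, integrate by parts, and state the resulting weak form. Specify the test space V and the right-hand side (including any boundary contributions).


V = H^1(0, 2/3) (no boundary constraint on v; u is determined up to an additive constant); weak form: ∫_0^2/3 u'v' dx = ∫_0^2/3 (x^2 - 3*x + 23/27) v dx for all v ∈ V.

Multiply both sides by a test function v and integrate from 0 to 2/3:
  ∫_0^2/3 −u''(x) v(x) dx = ∫_0^2/3 f(x) v(x) dx.
Integrate the LHS by parts once:
  ∫_0^2/3 −u'' v dx = −[u'(x) v(x)]_0^2/3 + ∫_0^2/3 u'(x) v'(x) dx.
Thus ∫_0^2/3 u'(x) v'(x) dx = ∫_0^2/3 f(x) v(x) dx + [u'(x) v(x)]_0^2/3.
Choose V so that boundary terms are either known or forced to vanish.
u has homogeneous Neumann: u'(0) = u'(2/3) = 0. So [u' v]_0^2/3 = 0·v(2/3) − 0·v(0) = 0 for any v; take V = H^1(0, 2/3).
Weak formulation: find u (satisfying any essential BC) such that ∫_0^2/3 u'(x) v'(x) dx = ∫_0^2/3 f v dx for all v ∈ V (homogeneous Neumann, so boundary terms vanish).
Substituting f(x) = x^2 - 3*x + 23/27, the right-hand side is ∫_0^2/3 (x^2 - 3*x + 23/27) v dx.
Compatibility check (pure Neumann): taking v ≡ 1 ∈ V gives 0 = ∫_0^2/3 f dx + (0) − (0), i.e. ∫_0^2/3 f dx must equal u'(0) − u'(2/3) = 0. Indeed ∫_0^2/3 (x^2 - 3*x + 23/27) dx = 0, so the data are compatible. The solution is then unique only up to an additive constant (fix it e.g. by requiring ∫_0^2/3 u dx = 0).


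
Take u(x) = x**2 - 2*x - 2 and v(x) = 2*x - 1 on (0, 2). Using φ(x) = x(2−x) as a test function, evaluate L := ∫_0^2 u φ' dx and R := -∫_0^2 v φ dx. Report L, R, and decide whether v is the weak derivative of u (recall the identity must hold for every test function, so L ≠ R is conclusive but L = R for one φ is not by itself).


LHS = 0, RHS = -4/3. No, v is not the weak derivative of u.

u(x) = x**2 - 2*x - 2, classical derivative u'(x) = 2*x - 2.
φ(x) = x(2−x), so φ'(x) = 2 - 2*x.
Note φ(0) = φ(2) = 0, so the boundary term u·φ vanishes.
LHS = ∫_0^2 u(x) φ'(x) dx = ∫_0^2 (-2*x^3 + 6*x^2 - 4) dx. Term by term:
  ∫_0^2 -2*x^3 dx = -8;  ∫_0^2 6*x^2 dx = 16;  ∫_0^2 -4 dx = -8.
Sum: -8 + 16 − 8 = 0.
So LHS = 0.
∫_0^2 v(x) φ(x) dx = ∫_0^2 (-2*x^3 + 5*x^2 - 2*x) dx. Term by term:
  ∫_0^2 -2*x^3 dx = -8;  ∫_0^2 5*x^2 dx = 40/3;  ∫_0^2 -2*x dx = -4.
Sum: -8 + 40/3 − 4 = 4/3.
So RHS = -∫_0^2 v(x) φ(x) dx = -4/3.
LHS − RHS = 4/3 ≠ 0, so the identity fails.
(For a valid weak derivative the identity must hold for EVERY test function, in particular this one. The failure shows v is NOT the weak derivative of u.)
Correct weak derivative would be u'(x) = 2*x - 2.


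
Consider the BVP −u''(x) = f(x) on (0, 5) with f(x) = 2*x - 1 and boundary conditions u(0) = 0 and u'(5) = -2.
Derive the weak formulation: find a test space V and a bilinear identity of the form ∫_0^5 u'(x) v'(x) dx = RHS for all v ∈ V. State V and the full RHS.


V = {v ∈ H^1(0, 5) : v(0) = 0} (test functions vanish at x = 0 where u is specified); weak form: ∫_0^5 u'v' dx = ∫_0^5 (2*x - 1) v dx − 2·v(5) for all v ∈ V.

Multiply both sides by a test function v and integrate from 0 to 5:
  ∫_0^5 −u''(x) v(x) dx = ∫_0^5 f(x) v(x) dx.
Integrate the LHS by parts once:
  ∫_0^5 −u'' v dx = −[u'(x) v(x)]_0^5 + ∫_0^5 u'(x) v'(x) dx.
Thus ∫_0^5 u'(x) v'(x) dx = ∫_0^5 f(x) v(x) dx + [u'(x) v(x)]_0^5.
Choose V so that boundary terms are either known or forced to vanish.
Mixed BC: u(0) = 0 (Dirichlet) and u'(5) = -2 (Neumann). Define V = {v ∈ H^1(0, 5) : v(0) = 0}. Then [u' v]_0^5 = u'(5)·v(5) − u'(0)·0 = − 2·v(5).
Weak formulation: find u (satisfying any essential BC) such that ∫_0^5 u'(x) v'(x) dx = ∫_0^5 f v dx − 2·v(5) for all v ∈ V (Dirichlet at 0 absorbed into V; Neumann datum at x = 5 contributes the boundary term).
Substituting f(x) = 2*x - 1, the right-hand side is ∫_0^5 (2*x - 1) v dx − 2·v(5).


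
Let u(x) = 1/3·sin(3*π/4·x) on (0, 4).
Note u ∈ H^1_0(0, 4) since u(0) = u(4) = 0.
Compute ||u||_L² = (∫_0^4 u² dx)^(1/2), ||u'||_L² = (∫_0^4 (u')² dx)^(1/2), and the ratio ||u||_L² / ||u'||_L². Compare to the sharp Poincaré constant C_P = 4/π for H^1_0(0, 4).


||u||_L² / ||u'||_L² = 4/(3*π) < C_P = 4/π.

u(x) = 1/3·sin(3*π/4·x), so u'(x) = π*cos(3*π*x/4)/4.
Writing u(x) = A·sin(kπx/L) with A = 1/3 and k = 3, use ∫_0^L sin²(kπx/L) dx = L/2 and ∫_0^L cos²(kπx/L) dx = L/2.
u² = 1/9·sin²(3*π/4·x) and (u')² = π^2/16·cos²(3*π/4·x), and each of sin², cos² integrates to L/2 = 2 over (0, 4).
∫_0^4 u² dx = 2/9, so ||u||_L² = sqrt(2)/3.
∫_0^4 (u')² dx = π^2/8, so ||u'||_L² = sqrt(2)*π/4.
Ratio ||u||_L² / ||u'||_L² = 4/(3*π).
Sharp Poincaré constant on H^1_0(0, 4) is C_P = L/π = 4/π, achieved by sin(π/4·x).
This is the k = 3 harmonic; the ratio L/(kπ) is strictly less than C_P = L/π, consistent with the sharp inequality ||u||_L² ≤ C_P ||u'||_L².


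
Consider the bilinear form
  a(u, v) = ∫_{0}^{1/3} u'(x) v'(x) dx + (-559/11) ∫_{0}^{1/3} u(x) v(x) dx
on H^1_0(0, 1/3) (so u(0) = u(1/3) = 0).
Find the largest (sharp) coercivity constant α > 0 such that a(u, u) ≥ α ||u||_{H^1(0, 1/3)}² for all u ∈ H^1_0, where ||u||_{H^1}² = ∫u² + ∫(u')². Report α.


α = (-559 + 99*π^2)/(11*(1 + 9*π^2))

Coercivity of a(·,·) on H^1_0(0, 1/3) means a(u, u) ≥ α ||u||_{H^1}² for every u ∈ H^1_0.
The interval has length L = 1/3, and Poincaré/coercivity depend only on L. Here a(u, u) = ∫(u')² + (-559/11)·∫u².
Here c = -559/11 < 0 with |c| < (π/L)² = 9*π^2, so coercivity still holds. The condition a(u,u) ≥ α||u||_{H^1}² reads (1−α)∫(u')² ≥ (α−c)∫u². Any admissible α is ≤ 1 (rapidly oscillating u have ∫u²/∫(u')² → 0), and α = 1 would force 0 ≥ (1−c)∫u², impossible since c < 1; so 1−α > 0. By the sharp Poincaré inequality on H^1_0 of an interval of length L, ∫(u')² ≥ (π/L)²∫u² with equality for the first sine mode sin(π(x−x₀)/L) (x₀ the left endpoint), so the inequality holds for all u iff (1−α)(π/L)² ≥ α − c, i.e. α ≤ ((π/L)² + c)/((π/L)² + 1) = (1 + c(L/π)²)/(1 + (L/π)²). (Direct route, valid since c ≤ 0: Poincaré gives c∫u² ≥ c(L/π)²∫(u')², so a(u,u) ≥ (1 + c(L/π)²)∫(u')², while ||u||_{H^1}² ≤ (1 + (L/π)²)∫(u')²; dividing yields the same α.) With (π/L)² = 9*π^2 and c = -559/11, the largest admissible constant is α = ((π/L)² + c)/((π/L)² + 1).
Simplifying, α = (-559 + 99*π^2)/(11*(1 + 9*π^2)).


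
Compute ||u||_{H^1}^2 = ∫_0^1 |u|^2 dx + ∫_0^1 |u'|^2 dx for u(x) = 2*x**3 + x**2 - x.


||u||_{H^1}^2 = 2101/210

The H^1 norm (squared) on an interval (0, L) is
  ||u||_{H^1}^2 = ∫_0^L u(x)^2 dx + ∫_0^L u'(x)^2 dx.
Compute u'(x) = 6*x**2 + 2*x - 1.
Then u(x)^2 = 4*x**6 + 4*x**5 - 3*x**4 - 2*x**3 + x**2 and u'(x)^2 = 36*x**4 + 24*x**3 - 8*x**2 - 4*x + 1.
Integrate each monomial from 0 to 1 using ∫_0^1 c·x^n dx = c·1^(n+1)/(n+1):
  ∫_0^1 u(x)^2 dx = ∫_0^1 (4*x^6 + 4*x^5 - 3*x^4 - 2*x^3 + x^2) dx. Term by term:
    ∫_0^1 4*x^6 dx = 4/7;  ∫_0^1 4*x^5 dx = 2/3;  ∫_0^1 -3*x^4 dx = -3/5;
    ∫_0^1 -2*x^3 dx = -1/2;  ∫_0^1 x^2 dx = 1/3.
  Sum: 4/7 + 2/3 − 3/5 − 1/2 + 1/3 = 33/70.
  ∫_0^1 u'(x)^2 dx = ∫_0^1 (36*x^4 + 24*x^3 - 8*x^2 - 4*x + 1) dx. Term by term:
    ∫_0^1 36*x^4 dx = 36/5;  ∫_0^1 24*x^3 dx = 6;  ∫_0^1 -8*x^2 dx = -8/3;
    ∫_0^1 -4*x dx = -2;  ∫_0^1 1 dx = 1.
  Sum: 36/5 + 6 − 8/3 − 2 + 1 = 143/15.
Adding: ||u||_{H^1}^2 = 33/70 + 143/15 = 2101/210.


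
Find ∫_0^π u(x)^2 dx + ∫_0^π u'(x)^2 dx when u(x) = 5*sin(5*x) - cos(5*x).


||u||_{H^1(0,π)}^2 = 338*π

u'(x) = 5*sin(5*x) + 25*cos(5*x).
Expand u² and (u')² and integrate term by term on (0, π), using: for integers n ≥ 1, ∫_0^π sin²(nx) dx = ∫_0^π cos²(nx) dx = π/2; for n ≠ n', ∫_0^π sin(nx)sin(n'x) dx = ∫_0^π cos(nx)cos(n'x) dx = 0; and by product-to-sum, ∫_0^π sin(nx)cos(n'x) dx = ½∫_0^π [sin((n+n')x) + sin((n−n')x)] dx, which is 0 when n+n' is even and 2n/(n²−n'²) when n+n' is odd (it need not vanish on (0, π)).
  u² squared terms: (-1)²·∫cos(5x)² dx = 1·π/2 = π/2;  (5)²·∫sin(5x)² dx = 25·π/2 = 25*π/2.
  u² cross terms: 2·(-1)·(5)·∫cos(5x)·sin(5x) dx = -10·(0) = 0.
  So ∫_0^π u² dx = π/2 + 25*π/2 + 0 = 13*π.
  (u')² squared terms: (5)²·∫sin(5x)² dx = 25·π/2 = 25*π/2;  (25)²·∫cos(5x)² dx = 625·π/2 = 625*π/2.
  (u')² cross terms: 2·(5)·(25)·∫sin(5x)·cos(5x) dx = 250·(0) = 0.
  So ∫_0^π (u')² dx = 25*π/2 + 625*π/2 + 0 = 325*π.
||u||_{H^1}^2 = (13*π) + (325*π) = 338*π.


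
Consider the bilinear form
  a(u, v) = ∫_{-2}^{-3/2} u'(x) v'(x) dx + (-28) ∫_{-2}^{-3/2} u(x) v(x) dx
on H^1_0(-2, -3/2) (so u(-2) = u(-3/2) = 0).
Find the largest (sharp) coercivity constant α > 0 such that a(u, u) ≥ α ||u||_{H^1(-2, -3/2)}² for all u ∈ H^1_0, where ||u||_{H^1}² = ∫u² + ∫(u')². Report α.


α = 4*(-7 + π^2)/(1 + 4*π^2)

Coercivity of a(·,·) on H^1_0(-2, -3/2) means a(u, u) ≥ α ||u||_{H^1}² for every u ∈ H^1_0.
The interval has length L = 1/2, and Poincaré/coercivity depend only on L. Here a(u, u) = ∫(u')² + (-28)·∫u².
Here c = -28 < 0 with |c| < (π/L)² = 4*π^2, so coercivity still holds. The condition a(u,u) ≥ α||u||_{H^1}² reads (1−α)∫(u')² ≥ (α−c)∫u². Any admissible α is ≤ 1 (rapidly oscillating u have ∫u²/∫(u')² → 0), and α = 1 would force 0 ≥ (1−c)∫u², impossible since c < 1; so 1−α > 0. By the sharp Poincaré inequality on H^1_0 of an interval of length L, ∫(u')² ≥ (π/L)²∫u² with equality for the first sine mode sin(π(x−x₀)/L) (x₀ the left endpoint), so the inequality holds for all u iff (1−α)(π/L)² ≥ α − c, i.e. α ≤ ((π/L)² + c)/((π/L)² + 1) = (1 + c(L/π)²)/(1 + (L/π)²). (Direct route, valid since c ≤ 0: Poincaré gives c∫u² ≥ c(L/π)²∫(u')², so a(u,u) ≥ (1 + c(L/π)²)∫(u')², while ||u||_{H^1}² ≤ (1 + (L/π)²)∫(u')²; dividing yields the same α.) With (π/L)² = 4*π^2 and c = -28, the largest admissible constant is α = ((π/L)² + c)/((π/L)² + 1).
Simplifying, α = 4*(-7 + π^2)/(1 + 4*π^2).


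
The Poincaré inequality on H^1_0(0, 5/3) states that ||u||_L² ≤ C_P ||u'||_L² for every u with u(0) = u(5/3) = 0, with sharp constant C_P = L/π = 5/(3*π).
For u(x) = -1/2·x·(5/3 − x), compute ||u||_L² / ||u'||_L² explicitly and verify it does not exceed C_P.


||u||_L² / ||u'||_L² = sqrt(10)/6 < C_P = 5/(3*π).

u(x) = -1/2·x·(5/3 − x), so u'(x) = x - 5/6.
u(x) = -1/2·x·(5/3 − x) vanishes at x = 0 and x = 5/3, so u ∈ H^1_0(0, 5/3). Differentiate via the product rule and integrate the resulting polynomials term by term.
  ∫_0^5/3 u² dx = ∫_0^5/3 (x^4/4 - 5*x^3/6 + 25*x^2/36) dx. Term by term:
    ∫_0^5/3 x^4/4 dx = 625/972;  ∫_0^5/3 -5*x^3/6 dx = -3125/1944;  ∫_0^5/3 25*x^2/36 dx = 3125/2916.
  Sum: 625/972 − 3125/1944 + 3125/2916 = 625/5832.
  ∫_0^5/3 (u')² dx = ∫_0^5/3 (x^2 - 5*x/3 + 25/36) dx. Term by term:
    ∫_0^5/3 x^2 dx = 125/81;  ∫_0^5/3 -5*x/3 dx = -125/54;  ∫_0^5/3 25/36 dx = 125/108.
  Sum: 125/81 − 125/54 + 125/108 = 125/324.
∫_0^5/3 u² dx = 625/5832, so ||u||_L² = 25*sqrt(2)/108.
∫_0^5/3 (u')² dx = 125/324, so ||u'||_L² = 5*sqrt(5)/18.
Ratio ||u||_L² / ||u'||_L² = sqrt(10)/6.
Sharp Poincaré constant on H^1_0(0, 5/3) is C_P = L/π = 5/(3*π), achieved by sin(3*π/5·x).
A polynomial bump cannot attain the sharp Poincaré constant (only the first sine eigenfunction does), so the ratio is strictly less than C_P, consistent with ||u||_L² ≤ C_P ||u'||_L².


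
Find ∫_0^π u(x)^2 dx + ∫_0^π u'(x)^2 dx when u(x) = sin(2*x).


||u||_{H^1(0,π)}^2 = 5*π/2

u'(x) = 2*cos(2*x).
Expand u² and (u')² and integrate term by term on (0, π), using: for integers n ≥ 1, ∫_0^π sin²(nx) dx = ∫_0^π cos²(nx) dx = π/2; for n ≠ n', ∫_0^π sin(nx)sin(n'x) dx = ∫_0^π cos(nx)cos(n'x) dx = 0; and by product-to-sum, ∫_0^π sin(nx)cos(n'x) dx = ½∫_0^π [sin((n+n')x) + sin((n−n')x)] dx, which is 0 when n+n' is even and 2n/(n²−n'²) when n+n' is odd (it need not vanish on (0, π)).
  u² squared terms: (1)²·∫sin(2x)² dx = 1·π/2 = π/2.
  So ∫_0^π u² dx = π/2.
  (u')² squared terms: (2)²·∫cos(2x)² dx = 4·π/2 = 2*π.
  So ∫_0^π (u')² dx = 2*π.
||u||_{H^1}^2 = (π/2) + (2*π) = 5*π/2.


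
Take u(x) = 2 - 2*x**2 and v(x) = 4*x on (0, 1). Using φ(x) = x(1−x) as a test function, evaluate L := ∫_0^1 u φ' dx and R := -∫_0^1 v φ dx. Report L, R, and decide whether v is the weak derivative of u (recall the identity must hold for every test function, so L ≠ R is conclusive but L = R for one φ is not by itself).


LHS = 1/3, RHS = -1/3. No, v is not the weak derivative of u.

u(x) = 2 - 2*x**2, classical derivative u'(x) = -4*x.
φ(x) = x(1−x), so φ'(x) = 1 - 2*x.
Note φ(0) = φ(1) = 0, so the boundary term u·φ vanishes.
LHS = ∫_0^1 u(x) φ'(x) dx = ∫_0^1 (4*x^3 - 2*x^2 - 4*x + 2) dx. Term by term:
  ∫_0^1 4*x^3 dx = 1;  ∫_0^1 -2*x^2 dx = -2/3;  ∫_0^1 -4*x dx = -2;
  ∫_0^1 2 dx = 2.
Sum: 1 − 2/3 − 2 + 2 = 1/3.
So LHS = 1/3.
∫_0^1 v(x) φ(x) dx = ∫_0^1 (-4*x^3 + 4*x^2) dx. Term by term:
  ∫_0^1 -4*x^3 dx = -1;  ∫_0^1 4*x^2 dx = 4/3.
Sum: -1 + 4/3 = 1/3.
So RHS = -∫_0^1 v(x) φ(x) dx = -1/3.
LHS − RHS = 2/3 ≠ 0, so the identity fails.
(For a valid weak derivative the identity must hold for EVERY test function, in particular this one. The failure shows v is NOT the weak derivative of u.)
Correct weak derivative would be u'(x) = -4*x.


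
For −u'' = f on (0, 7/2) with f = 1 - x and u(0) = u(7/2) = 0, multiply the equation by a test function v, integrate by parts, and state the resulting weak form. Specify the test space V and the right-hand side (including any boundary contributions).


V = H^1_0(0, 7/2) (so v(0) = v(7/2) = 0); weak form: ∫_0^7/2 u'v' dx = ∫_0^7/2 (1 - x) v dx for all v ∈ V.

Multiply both sides by a test function v and integrate from 0 to 7/2:
  ∫_0^7/2 −u''(x) v(x) dx = ∫_0^7/2 f(x) v(x) dx.
Integrate the LHS by parts once:
  ∫_0^7/2 −u'' v dx = −[u'(x) v(x)]_0^7/2 + ∫_0^7/2 u'(x) v'(x) dx.
Thus ∫_0^7/2 u'(x) v'(x) dx = ∫_0^7/2 f(x) v(x) dx + [u'(x) v(x)]_0^7/2.
Choose V so that boundary terms are either known or forced to vanish.
u is Dirichlet: u(0) = u(7/2) = 0. Let V = H^1_0(0, 7/2); then v(0) = v(7/2) = 0, and [u' v]_0^7/2 = 0.
Weak formulation: find u (satisfying any essential BC) such that ∫_0^7/2 u'(x) v'(x) dx = ∫_0^7/2 f v dx for all v ∈ V.
Substituting f(x) = 1 - x, the right-hand side is ∫_0^7/2 (1 - x) v dx.


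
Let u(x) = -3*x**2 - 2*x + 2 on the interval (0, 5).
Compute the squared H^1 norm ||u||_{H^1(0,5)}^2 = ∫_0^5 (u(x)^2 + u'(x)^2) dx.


||u||_{H^1}^2 = 26720/3

The H^1 norm (squared) on an interval (0, L) is
  ||u||_{H^1}^2 = ∫_0^L u(x)^2 dx + ∫_0^L u'(x)^2 dx.
Compute u'(x) = -6*x - 2.
Then u(x)^2 = 9*x**4 + 12*x**3 - 8*x**2 - 8*x + 4 and u'(x)^2 = 36*x**2 + 24*x + 4.
Integrate each monomial from 0 to 5 using ∫_0^5 c·x^n dx = c·5^(n+1)/(n+1):
  ∫_0^5 u(x)^2 dx = ∫_0^5 (9*x^4 + 12*x^3 - 8*x^2 - 8*x + 4) dx. Term by term:
    ∫_0^5 9*x^4 dx = 5625;  ∫_0^5 12*x^3 dx = 1875;  ∫_0^5 -8*x^2 dx = -1000/3;
    ∫_0^5 -8*x dx = -100;  ∫_0^5 4 dx = 20.
  Sum: 5625 + 1875 − 1000/3 − 100 + 20 = 21260/3.
  ∫_0^5 u'(x)^2 dx = ∫_0^5 (36*x^2 + 24*x + 4) dx. Term by term:
    ∫_0^5 36*x^2 dx = 1500;  ∫_0^5 24*x dx = 300;  ∫_0^5 4 dx = 20.
  Sum: 1500 + 300 + 20 = 1820.
Adding: ||u||_{H^1}^2 = 21260/3 + 1820 = 26720/3.


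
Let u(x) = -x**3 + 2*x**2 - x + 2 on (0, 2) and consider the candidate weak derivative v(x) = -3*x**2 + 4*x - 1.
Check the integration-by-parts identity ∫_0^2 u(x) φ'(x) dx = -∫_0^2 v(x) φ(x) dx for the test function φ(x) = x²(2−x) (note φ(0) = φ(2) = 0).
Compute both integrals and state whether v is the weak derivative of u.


LHS = 4/3, RHS = 4/3. Yes, v = u' weakly.

u(x) = -x**3 + 2*x**2 - x + 2, classical derivative u'(x) = -3*x**2 + 4*x - 1.
φ(x) = x²(2−x), so φ'(x) = x*(4 - 3*x).
Note φ(0) = φ(2) = 0, so the boundary term u·φ vanishes.
LHS = ∫_0^2 u(x) φ'(x) dx = ∫_0^2 (3*x^5 - 10*x^4 + 11*x^3 - 10*x^2 + 8*x) dx. Term by term:
  ∫_0^2 3*x^5 dx = 32;  ∫_0^2 -10*x^4 dx = -64;  ∫_0^2 11*x^3 dx = 44;
  ∫_0^2 -10*x^2 dx = -80/3;  ∫_0^2 8*x dx = 16.
Sum: 32 − 64 + 44 − 80/3 + 16 = 4/3.
So LHS = 4/3.
∫_0^2 v(x) φ(x) dx = ∫_0^2 (3*x^5 - 10*x^4 + 9*x^3 - 2*x^2) dx. Term by term:
  ∫_0^2 3*x^5 dx = 32;  ∫_0^2 -10*x^4 dx = -64;  ∫_0^2 9*x^3 dx = 36;
  ∫_0^2 -2*x^2 dx = -16/3.
Sum: 32 − 64 + 36 − 16/3 = -4/3.
So RHS = -∫_0^2 v(x) φ(x) dx = 4/3.
LHS = RHS, so the identity holds for this test φ.
Moreover u is smooth here and v(x) = u'(x) = -3*x**2 + 4*x - 1 pointwise, so the identity holds for every test function. Hence v is the weak derivative of u.


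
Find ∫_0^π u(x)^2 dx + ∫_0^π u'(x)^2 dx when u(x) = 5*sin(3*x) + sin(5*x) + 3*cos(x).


||u||_{H^1(0,π)}^2 = 147*π

u'(x) = -3*sin(x) + 15*cos(3*x) + 5*cos(5*x).
Expand u² and (u')² and integrate term by term on (0, π), using: for integers n ≥ 1, ∫_0^π sin²(nx) dx = ∫_0^π cos²(nx) dx = π/2; for n ≠ n', ∫_0^π sin(nx)sin(n'x) dx = ∫_0^π cos(nx)cos(n'x) dx = 0; and by product-to-sum, ∫_0^π sin(nx)cos(n'x) dx = ½∫_0^π [sin((n+n')x) + sin((n−n')x)] dx, which is 0 when n+n' is even and 2n/(n²−n'²) when n+n' is odd (it need not vanish on (0, π)).
  u² squared terms: (3)²·∫cos(x)² dx = 9·π/2 = 9*π/2;  (5)²·∫sin(3x)² dx = 25·π/2 = 25*π/2;  (1)²·∫sin(5x)² dx = 1·π/2 = π/2.
  u² cross terms: 2·(3)·(5)·∫cos(x)·sin(3x) dx = 30·(0) = 0;  2·(3)·(1)·∫cos(x)·sin(5x) dx = 6·(0) = 0;  2·(5)·(1)·∫sin(3x)·sin(5x) dx = 10·(0) = 0.
  So ∫_0^π u² dx = 9*π/2 + 25*π/2 + π/2 + 0 + 0 + 0 = 35*π/2.
  (u')² squared terms: (-3)²·∫sin(x)² dx = 9·π/2 = 9*π/2;  (5)²·∫cos(5x)² dx = 25·π/2 = 25*π/2;  (15)²·∫cos(3x)² dx = 225·π/2 = 225*π/2.
  (u')² cross terms: 2·(-3)·(5)·∫sin(x)·cos(5x) dx = -30·(0) = 0;  2·(-3)·(15)·∫sin(x)·cos(3x) dx = -90·(0) = 0;  2·(5)·(15)·∫cos(5x)·cos(3x) dx = 150·(0) = 0.
  So ∫_0^π (u')² dx = 9*π/2 + 25*π/2 + 225*π/2 + 0 + 0 + 0 = 259*π/2.
||u||_{H^1}^2 = (35*π/2) + (259*π/2) = 147*π.


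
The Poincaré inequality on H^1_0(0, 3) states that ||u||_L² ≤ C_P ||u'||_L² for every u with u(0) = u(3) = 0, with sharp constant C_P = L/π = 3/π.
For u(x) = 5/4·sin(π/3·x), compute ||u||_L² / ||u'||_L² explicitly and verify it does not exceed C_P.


||u||_L² / ||u'||_L² = 3/π = C_P.

u(x) = 5/4·sin(π/3·x), so u'(x) = 5*π*cos(π*x/3)/12.
Writing u(x) = A·sin(kπx/L) with A = 5/4 and k = 1, use ∫_0^L sin²(kπx/L) dx = L/2 and ∫_0^L cos²(kπx/L) dx = L/2.
u² = 25/16·sin²(π/3·x) and (u')² = 25*π^2/144·cos²(π/3·x), and each of sin², cos² integrates to L/2 = 3/2 over (0, 3).
∫_0^3 u² dx = 75/32, so ||u||_L² = 5*sqrt(6)/8.
∫_0^3 (u')² dx = 25*π^2/96, so ||u'||_L² = 5*sqrt(6)*π/24.
Ratio ||u||_L² / ||u'||_L² = 3/π.
Sharp Poincaré constant on H^1_0(0, 3) is C_P = L/π = 3/π, achieved by sin(π/3·x).
This is the k = 1 eigenfunction (up to amplitude), so the ratio equals the sharp Poincaré constant exactly.


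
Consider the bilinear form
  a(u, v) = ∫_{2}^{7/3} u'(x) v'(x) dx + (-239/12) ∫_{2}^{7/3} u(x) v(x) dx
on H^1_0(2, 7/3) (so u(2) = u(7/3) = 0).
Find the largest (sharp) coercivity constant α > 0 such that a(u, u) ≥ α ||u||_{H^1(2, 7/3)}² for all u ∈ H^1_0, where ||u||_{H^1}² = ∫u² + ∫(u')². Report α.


α = (-239 + 108*π^2)/(12*(1 + 9*π^2))

Coercivity of a(·,·) on H^1_0(2, 7/3) means a(u, u) ≥ α ||u||_{H^1}² for every u ∈ H^1_0.
The interval has length L = 1/3, and Poincaré/coercivity depend only on L. Here a(u, u) = ∫(u')² + (-239/12)·∫u².
Here c = -239/12 < 0 with |c| < (π/L)² = 9*π^2, so coercivity still holds. The condition a(u,u) ≥ α||u||_{H^1}² reads (1−α)∫(u')² ≥ (α−c)∫u². Any admissible α is ≤ 1 (rapidly oscillating u have ∫u²/∫(u')² → 0), and α = 1 would force 0 ≥ (1−c)∫u², impossible since c < 1; so 1−α > 0. By the sharp Poincaré inequality on H^1_0 of an interval of length L, ∫(u')² ≥ (π/L)²∫u² with equality for the first sine mode sin(π(x−x₀)/L) (x₀ the left endpoint), so the inequality holds for all u iff (1−α)(π/L)² ≥ α − c, i.e. α ≤ ((π/L)² + c)/((π/L)² + 1) = (1 + c(L/π)²)/(1 + (L/π)²). (Direct route, valid since c ≤ 0: Poincaré gives c∫u² ≥ c(L/π)²∫(u')², so a(u,u) ≥ (1 + c(L/π)²)∫(u')², while ||u||_{H^1}² ≤ (1 + (L/π)²)∫(u')²; dividing yields the same α.) With (π/L)² = 9*π^2 and c = -239/12, the largest admissible constant is α = ((π/L)² + c)/((π/L)² + 1).
Simplifying, α = (-239 + 108*π^2)/(12*(1 + 9*π^2)).


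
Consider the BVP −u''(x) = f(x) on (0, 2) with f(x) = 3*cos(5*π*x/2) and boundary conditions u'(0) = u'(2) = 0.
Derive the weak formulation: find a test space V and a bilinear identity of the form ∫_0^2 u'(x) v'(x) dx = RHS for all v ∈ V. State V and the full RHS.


V = H^1(0, 2) (no boundary constraint on v; u is determined up to an additive constant); weak form: ∫_0^2 u'v' dx = ∫_0^2 (3*cos(5*π*x/2)) v dx for all v ∈ V.

Multiply both sides by a test function v and integrate from 0 to 2:
  ∫_0^2 −u''(x) v(x) dx = ∫_0^2 f(x) v(x) dx.
Integrate the LHS by parts once:
  ∫_0^2 −u'' v dx = −[u'(x) v(x)]_0^2 + ∫_0^2 u'(x) v'(x) dx.
Thus ∫_0^2 u'(x) v'(x) dx = ∫_0^2 f(x) v(x) dx + [u'(x) v(x)]_0^2.
Choose V so that boundary terms are either known or forced to vanish.
u has homogeneous Neumann: u'(0) = u'(2) = 0. So [u' v]_0^2 = 0·v(2) − 0·v(0) = 0 for any v; take V = H^1(0, 2).
Weak formulation: find u (satisfying any essential BC) such that ∫_0^2 u'(x) v'(x) dx = ∫_0^2 f v dx for all v ∈ V (homogeneous Neumann, so boundary terms vanish).
Substituting f(x) = 3*cos(5*π*x/2), the right-hand side is ∫_0^2 (3*cos(5*π*x/2)) v dx.
Compatibility check (pure Neumann): taking v ≡ 1 ∈ V gives 0 = ∫_0^2 f dx + (0) − (0), i.e. ∫_0^2 f dx must equal u'(0) − u'(2) = 0. Indeed ∫_0^2 (3*cos(5*π*x/2)) dx = 0, so the data are compatible. The solution is then unique only up to an additive constant (fix it e.g. by requiring ∫_0^2 u dx = 0).


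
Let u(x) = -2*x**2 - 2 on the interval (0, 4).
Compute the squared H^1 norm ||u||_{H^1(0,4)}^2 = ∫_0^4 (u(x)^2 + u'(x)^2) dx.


||u||_{H^1}^2 = 6736/5

The H^1 norm (squared) on an interval (0, L) is
  ||u||_{H^1}^2 = ∫_0^L u(x)^2 dx + ∫_0^L u'(x)^2 dx.
Compute u'(x) = -4*x.
Then u(x)^2 = 4*x**4 + 8*x**2 + 4 and u'(x)^2 = 16*x**2.
Integrate each monomial from 0 to 4 using ∫_0^4 c·x^n dx = c·4^(n+1)/(n+1):
  ∫_0^4 u(x)^2 dx = ∫_0^4 (4*x^4 + 8*x^2 + 4) dx. Term by term:
    ∫_0^4 4*x^4 dx = 4096/5;  ∫_0^4 8*x^2 dx = 512/3;  ∫_0^4 4 dx = 16.
  Sum: 4096/5 + 512/3 + 16 = 15088/15.
  ∫_0^4 u'(x)^2 dx = ∫_0^4 (16*x^2) dx. Term by term:
    ∫_0^4 16*x^2 dx = 1024/3.
Adding: ||u||_{H^1}^2 = 15088/15 + 1024/3 = 6736/5.


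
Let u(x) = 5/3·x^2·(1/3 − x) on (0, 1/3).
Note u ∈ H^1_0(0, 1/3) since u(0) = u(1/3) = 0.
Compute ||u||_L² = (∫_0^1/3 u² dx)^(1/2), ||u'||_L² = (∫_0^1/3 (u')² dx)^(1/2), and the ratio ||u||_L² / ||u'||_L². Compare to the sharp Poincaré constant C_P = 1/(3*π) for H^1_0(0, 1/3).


||u||_L² / ||u'||_L² = sqrt(14)/42 < C_P = 1/(3*π).

u(x) = 5/3·x^2·(1/3 − x), so u'(x) = 5*x*(2 - 9*x)/9.
u(x) = 5/3·x^2·(1/3 − x) vanishes at x = 0 and x = 1/3, so u ∈ H^1_0(0, 1/3). Differentiate via the product rule and integrate the resulting polynomials term by term.
  ∫_0^1/3 u² dx = ∫_0^1/3 (25*x^6/9 - 50*x^5/27 + 25*x^4/81) dx. Term by term:
    ∫_0^1/3 25*x^6/9 dx = 25/137781;  ∫_0^1/3 -50*x^5/27 dx = -25/59049;  ∫_0^1/3 25*x^4/81 dx = 5/19683.
  Sum: 25/137781 − 25/59049 + 5/19683 = 5/413343.
  ∫_0^1/3 (u')² dx = ∫_0^1/3 (25*x^4 - 100*x^3/9 + 100*x^2/81) dx. Term by term:
    ∫_0^1/3 25*x^4 dx = 5/243;  ∫_0^1/3 -100*x^3/9 dx = -25/729;  ∫_0^1/3 100*x^2/81 dx = 100/6561.
  Sum: 5/243 − 25/729 + 100/6561 = 10/6561.
∫_0^1/3 u² dx = 5/413343, so ||u||_L² = sqrt(35)/1701.
∫_0^1/3 (u')² dx = 10/6561, so ||u'||_L² = sqrt(10)/81.
Ratio ||u||_L² / ||u'||_L² = sqrt(14)/42.
Sharp Poincaré constant on H^1_0(0, 1/3) is C_P = L/π = 1/(3*π), achieved by sin(3*π·x).
A polynomial bump cannot attain the sharp Poincaré constant (only the first sine eigenfunction does), so the ratio is strictly less than C_P, consistent with ||u||_L² ≤ C_P ||u'||_L².


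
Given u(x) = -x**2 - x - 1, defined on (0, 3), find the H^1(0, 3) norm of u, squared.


||u||_{H^1}^2 = 1851/10

The H^1 norm (squared) on an interval (0, L) is
  ||u||_{H^1}^2 = ∫_0^L u(x)^2 dx + ∫_0^L u'(x)^2 dx.
Compute u'(x) = -2*x - 1.
Then u(x)^2 = x**4 + 2*x**3 + 3*x**2 + 2*x + 1 and u'(x)^2 = 4*x**2 + 4*x + 1.
Integrate each monomial from 0 to 3 using ∫_0^3 c·x^n dx = c·3^(n+1)/(n+1):
  ∫_0^3 u(x)^2 dx = ∫_0^3 (x^4 + 2*x^3 + 3*x^2 + 2*x + 1) dx. Term by term:
    ∫_0^3 x^4 dx = 243/5;  ∫_0^3 2*x^3 dx = 81/2;  ∫_0^3 3*x^2 dx = 27;
    ∫_0^3 2*x dx = 9;  ∫_0^3 1 dx = 3.
  Sum: 243/5 + 81/2 + 27 + 9 + 3 = 1281/10.
  ∫_0^3 u'(x)^2 dx = ∫_0^3 (4*x^2 + 4*x + 1) dx. Term by term:
    ∫_0^3 4*x^2 dx = 36;  ∫_0^3 4*x dx = 18;  ∫_0^3 1 dx = 3.
  Sum: 36 + 18 + 3 = 57.
Adding: ||u||_{H^1}^2 = 1281/10 + 57 = 1851/10.


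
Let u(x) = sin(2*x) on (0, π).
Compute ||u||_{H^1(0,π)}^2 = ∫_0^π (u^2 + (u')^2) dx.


||u||_{H^1(0,π)}^2 = 5*π/2

u'(x) = 2*cos(2*x).
Expand u² and (u')² and integrate term by term on (0, π), using: for integers n ≥ 1, ∫_0^π sin²(nx) dx = ∫_0^π cos²(nx) dx = π/2; for n ≠ n', ∫_0^π sin(nx)sin(n'x) dx = ∫_0^π cos(nx)cos(n'x) dx = 0; and by product-to-sum, ∫_0^π sin(nx)cos(n'x) dx = ½∫_0^π [sin((n+n')x) + sin((n−n')x)] dx, which is 0 when n+n' is even and 2n/(n²−n'²) when n+n' is odd (it need not vanish on (0, π)).
  u² squared terms: (1)²·∫sin(2x)² dx = 1·π/2 = π/2.
  So ∫_0^π u² dx = π/2.
  (u')² squared terms: (2)²·∫cos(2x)² dx = 4·π/2 = 2*π.
  So ∫_0^π (u')² dx = 2*π.
||u||_{H^1}^2 = (π/2) + (2*π) = 5*π/2.


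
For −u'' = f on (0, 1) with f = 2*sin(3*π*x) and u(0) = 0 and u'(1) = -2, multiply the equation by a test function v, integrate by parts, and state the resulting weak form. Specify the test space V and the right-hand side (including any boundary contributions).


V = {v ∈ H^1(0, 1) : v(0) = 0} (test functions vanish at x = 0 where u is specified); weak form: ∫_0^1 u'v' dx = ∫_0^1 (2*sin(3*π*x)) v dx − 2·v(1) for all v ∈ V.

Multiply both sides by a test function v and integrate from 0 to 1:
  ∫_0^1 −u''(x) v(x) dx = ∫_0^1 f(x) v(x) dx.
Integrate the LHS by parts once:
  ∫_0^1 −u'' v dx = −[u'(x) v(x)]_0^1 + ∫_0^1 u'(x) v'(x) dx.
Thus ∫_0^1 u'(x) v'(x) dx = ∫_0^1 f(x) v(x) dx + [u'(x) v(x)]_0^1.
Choose V so that boundary terms are either known or forced to vanish.
Mixed BC: u(0) = 0 (Dirichlet) and u'(1) = -2 (Neumann). Define V = {v ∈ H^1(0, 1) : v(0) = 0}. Then [u' v]_0^1 = u'(1)·v(1) − u'(0)·0 = − 2·v(1).
Weak formulation: find u (satisfying any essential BC) such that ∫_0^1 u'(x) v'(x) dx = ∫_0^1 f v dx − 2·v(1) for all v ∈ V (Dirichlet at 0 absorbed into V; Neumann datum at x = 1 contributes the boundary term).
Substituting f(x) = 2*sin(3*π*x), the right-hand side is ∫_0^1 (2*sin(3*π*x)) v dx − 2·v(1).


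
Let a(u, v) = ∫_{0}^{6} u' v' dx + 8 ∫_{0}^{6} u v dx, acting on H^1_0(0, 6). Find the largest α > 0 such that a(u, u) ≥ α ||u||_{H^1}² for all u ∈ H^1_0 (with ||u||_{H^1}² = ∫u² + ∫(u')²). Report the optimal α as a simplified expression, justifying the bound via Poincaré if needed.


α = 1

Coercivity of a(·,·) on H^1_0(0, 6) means a(u, u) ≥ α ||u||_{H^1}² for every u ∈ H^1_0.
The interval has length L = 6, and Poincaré/coercivity depend only on L. Here a(u, u) = ∫(u')² + (8)·∫u².
Here c = 8 ≥ 1, so a(u,u) = ∫(u')² + c∫u² ≥ ∫(u')² + ∫u² = ||u||_{H^1}², i.e. α = 1 works. No larger α is possible: a(u,u) ≥ α||u||_{H^1}² means (1−α)∫(u')² ≥ (α−c)∫u², and for the modes u_n = sin(nπ(x−x₀)/L) (x₀ the left endpoint) one has ∫u_n²/∫(u_n')² = (L/(nπ))² → 0, so a(u_n,u_n)/||u_n||_{H^1}² → 1. Hence the optimal constant is α = 1.
Therefore α = 1.


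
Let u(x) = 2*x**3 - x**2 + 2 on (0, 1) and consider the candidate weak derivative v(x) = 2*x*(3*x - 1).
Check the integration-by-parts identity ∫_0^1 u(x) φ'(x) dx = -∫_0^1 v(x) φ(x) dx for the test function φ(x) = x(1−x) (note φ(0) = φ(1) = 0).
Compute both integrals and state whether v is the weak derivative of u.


LHS = -2/15, RHS = -2/15. Yes, v = u' weakly.

u(x) = 2*x**3 - x**2 + 2, classical derivative u'(x) = 6*x**2 - 2*x.
φ(x) = x(1−x), so φ'(x) = 1 - 2*x.
Note φ(0) = φ(1) = 0, so the boundary term u·φ vanishes.
LHS = ∫_0^1 u(x) φ'(x) dx = ∫_0^1 (-4*x^4 + 4*x^3 - x^2 - 4*x + 2) dx. Term by term:
  ∫_0^1 -4*x^4 dx = -4/5;  ∫_0^1 4*x^3 dx = 1;  ∫_0^1 -x^2 dx = -1/3;
  ∫_0^1 -4*x dx = -2;  ∫_0^1 2 dx = 2.
Sum: -4/5 + 1 − 1/3 − 2 + 2 = -2/15.
So LHS = -2/15.
∫_0^1 v(x) φ(x) dx = ∫_0^1 (-6*x^4 + 8*x^3 - 2*x^2) dx. Term by term:
  ∫_0^1 -6*x^4 dx = -6/5;  ∫_0^1 8*x^3 dx = 2;  ∫_0^1 -2*x^2 dx = -2/3.
Sum: -6/5 + 2 − 2/3 = 2/15.
So RHS = -∫_0^1 v(x) φ(x) dx = -2/15.
LHS = RHS, so the identity holds for this test φ.
Moreover u is smooth here and v(x) = u'(x) = 6*x**2 - 2*x pointwise, so the identity holds for every test function. Hence v is the weak derivative of u.


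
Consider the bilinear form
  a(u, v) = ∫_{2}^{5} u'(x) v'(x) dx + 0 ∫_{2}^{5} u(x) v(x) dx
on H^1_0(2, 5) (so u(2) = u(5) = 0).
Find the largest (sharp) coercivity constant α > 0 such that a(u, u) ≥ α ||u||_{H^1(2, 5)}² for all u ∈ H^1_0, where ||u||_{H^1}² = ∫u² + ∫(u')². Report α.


α = π^2/(9 + π^2)

Coercivity of a(·,·) on H^1_0(2, 5) means a(u, u) ≥ α ||u||_{H^1}² for every u ∈ H^1_0.
The interval has length L = 3, and Poincaré/coercivity depend only on L. Here a(u, u) = ∫(u')² + (0)·∫u².
Here c = 0, so a(u,u) = ∫(u')² alone. The condition a(u,u) ≥ α||u||_{H^1}² reads (1−α)∫(u')² ≥ (α−c)∫u². Any admissible α is ≤ 1 (rapidly oscillating u have ∫u²/∫(u')² → 0), and α = 1 would force 0 ≥ (1−c)∫u², impossible since c < 1; so 1−α > 0. By the sharp Poincaré inequality on H^1_0 of an interval of length L, ∫(u')² ≥ (π/L)²∫u² with equality for the first sine mode sin(π(x−x₀)/L) (x₀ the left endpoint), so the inequality holds for all u iff (1−α)(π/L)² ≥ α − c, i.e. α ≤ ((π/L)² + c)/((π/L)² + 1) = (1 + c(L/π)²)/(1 + (L/π)²). (Direct route, valid since c ≤ 0: Poincaré gives c∫u² ≥ c(L/π)²∫(u')², so a(u,u) ≥ (1 + c(L/π)²)∫(u')², while ||u||_{H^1}² ≤ (1 + (L/π)²)∫(u')²; dividing yields the same α.) With (π/L)² = π^2/9 and c = 0, the largest admissible constant is α = ((π/L)² + c)/((π/L)² + 1).
Simplifying, α = π^2/(9 + π^2).


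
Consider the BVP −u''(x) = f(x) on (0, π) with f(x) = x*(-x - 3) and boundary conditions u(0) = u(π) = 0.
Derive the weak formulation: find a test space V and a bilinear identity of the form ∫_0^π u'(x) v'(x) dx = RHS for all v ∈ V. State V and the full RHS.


V = H^1_0(0, π) (so v(0) = v(π) = 0); weak form: ∫_0^π u'v' dx = ∫_0^π (x*(-x - 3)) v dx for all v ∈ V.

Multiply both sides by a test function v and integrate from 0 to π:
  ∫_0^π −u''(x) v(x) dx = ∫_0^π f(x) v(x) dx.
Integrate the LHS by parts once:
  ∫_0^π −u'' v dx = −[u'(x) v(x)]_0^π + ∫_0^π u'(x) v'(x) dx.
Thus ∫_0^π u'(x) v'(x) dx = ∫_0^π f(x) v(x) dx + [u'(x) v(x)]_0^π.
Choose V so that boundary terms are either known or forced to vanish.
u is Dirichlet: u(0) = u(π) = 0. Let V = H^1_0(0, π); then v(0) = v(π) = 0, and [u' v]_0^π = 0.
Weak formulation: find u (satisfying any essential BC) such that ∫_0^π u'(x) v'(x) dx = ∫_0^π f v dx for all v ∈ V.
Substituting f(x) = x*(-x - 3), the right-hand side is ∫_0^π (x*(-x - 3)) v dx.


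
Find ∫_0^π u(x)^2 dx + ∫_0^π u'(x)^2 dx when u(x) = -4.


||u||_{H^1(0,π)}^2 = 16*π

u'(x) = 0.
Expand u² and (u')² and integrate term by term on (0, π), using: for integers n ≥ 1, ∫_0^π sin²(nx) dx = ∫_0^π cos²(nx) dx = π/2; for n ≠ n', ∫_0^π sin(nx)sin(n'x) dx = ∫_0^π cos(nx)cos(n'x) dx = 0; and by product-to-sum, ∫_0^π sin(nx)cos(n'x) dx = ½∫_0^π [sin((n+n')x) + sin((n−n')x)] dx, which is 0 when n+n' is even and 2n/(n²−n'²) when n+n' is odd (it need not vanish on (0, π)). For the constant mode: ∫_0^π 1 dx = π, ∫_0^π cos(nx) dx = 0, ∫_0^π sin(nx) dx = (1−(−1)^n)/n.
  u² squared terms: (-4)²·∫1 dx = 16·π = 16*π.
  So ∫_0^π u² dx = 16*π.
  u' ≡ 0, so ∫_0^π (u')² dx = 0.
||u||_{H^1}^2 = (16*π) + (0) = 16*π.


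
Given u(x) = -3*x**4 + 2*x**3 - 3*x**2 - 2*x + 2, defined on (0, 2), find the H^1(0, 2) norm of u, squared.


||u||_{H^1}^2 = 288928/105

The H^1 norm (squared) on an interval (0, L) is
  ||u||_{H^1}^2 = ∫_0^L u(x)^2 dx + ∫_0^L u'(x)^2 dx.
Compute u'(x) = -12*x**3 + 6*x**2 - 6*x - 2.
Then u(x)^2 = 9*x**8 - 12*x**7 + 22*x**6 - 11*x**4 + 20*x**3 - 8*x**2 - 8*x + 4 and u'(x)^2 = 144*x**6 - 144*x**5 + 180*x**4 - 24*x**3 + 12*x**2 + 24*x + 4.
Integrate each monomial from 0 to 2 using ∫_0^2 c·x^n dx = c·2^(n+1)/(n+1):
  ∫_0^2 u(x)^2 dx = ∫_0^2 (9*x^8 - 12*x^7 + 22*x^6 - 11*x^4 + 20*x^3 - 8*x^2 - 8*x + 4) dx. Term by term:
    ∫_0^2 9*x^8 dx = 512;  ∫_0^2 -12*x^7 dx = -384;  ∫_0^2 22*x^6 dx = 2816/7;
    ∫_0^2 -11*x^4 dx = -352/5;  ∫_0^2 20*x^3 dx = 80;  ∫_0^2 -8*x^2 dx = -64/3;
    ∫_0^2 -8*x dx = -16;  ∫_0^2 4 dx = 8.
  Sum: 512 − 384 + 2816/7 − 352/5 + 80 − 64/3 − 16 + 8 = 53608/105.
  ∫_0^2 u'(x)^2 dx = ∫_0^2 (144*x^6 - 144*x^5 + 180*x^4 - 24*x^3 + 12*x^2 + 24*x + 4) dx. Term by term:
    ∫_0^2 144*x^6 dx = 18432/7;  ∫_0^2 -144*x^5 dx = -1536;  ∫_0^2 180*x^4 dx = 1152;
    ∫_0^2 -24*x^3 dx = -96;  ∫_0^2 12*x^2 dx = 32;  ∫_0^2 24*x dx = 48;
    ∫_0^2 4 dx = 8.
  Sum: 18432/7 − 1536 + 1152 − 96 + 32 + 48 + 8 = 15688/7.
Adding: ||u||_{H^1}^2 = 53608/105 + 15688/7 = 288928/105.


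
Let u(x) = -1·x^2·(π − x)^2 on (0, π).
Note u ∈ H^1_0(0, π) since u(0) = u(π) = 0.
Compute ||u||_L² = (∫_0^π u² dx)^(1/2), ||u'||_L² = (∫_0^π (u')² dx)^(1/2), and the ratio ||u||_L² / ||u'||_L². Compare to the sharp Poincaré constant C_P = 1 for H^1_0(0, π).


||u||_L² / ||u'||_L² = sqrt(3)*π/6 < C_P = 1.

u(x) = -1·x^2·(π − x)^2, so u'(x) = 2*x*(x*(π - x) - (x - π)^2).
u(x) = -1·x^2·(π − x)^2 vanishes at x = 0 and x = π, so u ∈ H^1_0(0, π). Differentiate via the product rule and integrate the resulting polynomials term by term.
  ∫_0^π u² dx = ∫_0^π (x^8 - 4*π*x^7 + 6*π^2*x^6 - 4*π^3*x^5 + π^4*x^4) dx. Term by term:
    ∫_0^π x^8 dx = π^9/9;  ∫_0^π -4*π*x^7 dx = -π^9/2;  ∫_0^π 6*π^2*x^6 dx = 6*π^9/7;
    ∫_0^π -4*π^3*x^5 dx = -2*π^9/3;  ∫_0^π π^4*x^4 dx = π^9/5.
  Sum: π^9/9 − π^9/2 + 6*π^9/7 − 2*π^9/3 + π^9/5 = π^9/630.
  ∫_0^π (u')² dx = ∫_0^π (16*x^6 - 48*π*x^5 + 52*π^2*x^4 - 24*π^3*x^3 + 4*π^4*x^2) dx. Term by term:
    ∫_0^π 16*x^6 dx = 16*π^7/7;  ∫_0^π -48*π*x^5 dx = -8*π^7;  ∫_0^π 52*π^2*x^4 dx = 52*π^7/5;
    ∫_0^π -24*π^3*x^3 dx = -6*π^7;  ∫_0^π 4*π^4*x^2 dx = 4*π^7/3.
  Sum: 16*π^7/7 − 8*π^7 + 52*π^7/5 − 6*π^7 + 4*π^7/3 = 2*π^7/105.
∫_0^π u² dx = π^9/630, so ||u||_L² = sqrt(70)*π^(9/2)/210.
∫_0^π (u')² dx = 2*π^7/105, so ||u'||_L² = sqrt(210)*π^(7/2)/105.
Ratio ||u||_L² / ||u'||_L² = sqrt(3)*π/6.
Sharp Poincaré constant on H^1_0(0, π) is C_P = L/π = 1, achieved by sin(x).
A polynomial bump cannot attain the sharp Poincaré constant (only the first sine eigenfunction does), so the ratio is strictly less than C_P, consistent with ||u||_L² ≤ C_P ||u'||_L².


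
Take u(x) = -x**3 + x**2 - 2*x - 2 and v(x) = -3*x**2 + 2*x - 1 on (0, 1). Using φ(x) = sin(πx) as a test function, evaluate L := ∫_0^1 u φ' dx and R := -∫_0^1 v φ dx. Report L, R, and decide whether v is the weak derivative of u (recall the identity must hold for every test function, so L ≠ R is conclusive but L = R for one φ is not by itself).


LHS = -12/π^3 + 5/π, RHS = -12/π^3 + 3/π. No, v is not the weak derivative of u.

u(x) = -x**3 + x**2 - 2*x - 2, classical derivative u'(x) = -3*x**2 + 2*x - 2.
φ(x) = sin(πx), so φ'(x) = π*cos(π*x).
Note φ(0) = φ(1) = 0, so the boundary term u·φ vanishes.
LHS = ∫_0^1 u(x) φ'(x) dx = ∫_0^1 (-π*x^3*cos(π*x) + π*x^2*cos(π*x) - 2*π*x*cos(π*x) - 2*π*cos(π*x)) dx. Term by term:
  ∫_0^1 -2*π*cos(π*x) dx = 0;  ∫_0^1 π*x^2*cos(π*x) dx = -2/π;  ∫_0^1 -π*x^3*cos(π*x) dx = -12/π^3 + 3/π;
  ∫_0^1 -2*π*x*cos(π*x) dx = 4/π.
Sum: 0 − 2/π + -12/π^3 + 3/π + 4/π = -12/π^3 + 5/π.
So LHS = -12/π^3 + 5/π.
∫_0^1 v(x) φ(x) dx = ∫_0^1 (-3*x^2*sin(π*x) + 2*x*sin(π*x) - sin(π*x)) dx. Term by term:
  ∫_0^1 -sin(π*x) dx = -2/π;  ∫_0^1 -3*x^2*sin(π*x) dx = -3/π + 12/π^3;  ∫_0^1 2*x*sin(π*x) dx = 2/π.
Sum: -2/π + -3/π + 12/π^3 + 2/π = -3/π + 12/π^3.
So RHS = -∫_0^1 v(x) φ(x) dx = -12/π^3 + 3/π.
LHS − RHS = 2/π ≠ 0, so the identity fails.
(For a valid weak derivative the identity must hold for EVERY test function, in particular this one. The failure shows v is NOT the weak derivative of u.)
Correct weak derivative would be u'(x) = -3*x**2 + 2*x - 2.
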